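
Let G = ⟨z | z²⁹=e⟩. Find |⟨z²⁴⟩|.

|⟨z²⁴⟩| equals the order of z²⁴. Compute successive powers until reaching e:
  (z²⁴)¹ = z²⁴, (z²⁴)² = z¹⁹, (z²⁴)³ = z¹⁴, (z²⁴)⁴ = z⁹, (z²⁴)⁵ = z⁴, (z²⁴)⁶ = z²⁸, (z²⁴)⁷ = z²³, (z²⁴)⁸ = z¹⁸, (z²⁴)⁹ = z¹³, (z²⁴)¹⁰ = z⁸, (z²⁴)¹¹ = z³, (z²⁴)¹² = z²⁷, (z²⁴)¹³ = z²², (z²⁴)¹⁴ = z¹⁷, (z²⁴)¹⁵ = z¹², (z²⁴)¹⁶ = z⁷, (z²⁴)¹⁷ = z², (z²⁴)¹⁸ = z²⁶, (z²⁴)¹⁹ = z²¹, (z²⁴)²⁰ = z¹⁶, (z²⁴)²¹ = z¹¹, (z²⁴)²² = z⁶, (z²⁴)²³ = z, (z²⁴)²⁴ = z²⁵, (z²⁴)²⁵ = z²⁰, (z²⁴)²⁶ = z¹⁵, (z²⁴)²⁷ = z¹⁰, (z²⁴)²⁸ = z⁵, (z²⁴)²⁹ = e.
The smallest positive k with (z²⁴)ᵏ = e is 29, so |⟨z²⁴⟩| = 29.

Answer: 29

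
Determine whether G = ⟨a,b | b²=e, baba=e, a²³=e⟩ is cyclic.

Every cyclic group is abelian. But a·b = ab while b·a = a²²b, so a·b ≠ b·a and G is not abelian. Hence G is not cyclic.

Answer: No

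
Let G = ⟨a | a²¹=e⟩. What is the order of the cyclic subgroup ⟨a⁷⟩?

|⟨a⁷⟩| equals the order of a⁷. Compute successive powers until reaching e:
  (a⁷)¹ = a⁷, (a⁷)² = a¹⁴, (a⁷)³ = e.
The smallest positive k with (a⁷)ᵏ = e is 3, so |⟨a⁷⟩| = 3.

Answer: 3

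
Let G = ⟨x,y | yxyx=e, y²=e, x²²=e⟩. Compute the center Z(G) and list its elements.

An element z ∈ Z(G) iff z commutes with every generator.
For example x¹¹ is central: (x¹¹)·x = x¹² = x·(x¹¹); (x¹¹)·y = x¹¹y = y·(x¹¹).
Whereas x ∉ Z(G) since x·y = xy ≠ x²¹y = y·x.
Checking each of the 44 elements this way gives Z(G) = {e, x¹¹}, of order 2.

Answer: {e, x¹¹}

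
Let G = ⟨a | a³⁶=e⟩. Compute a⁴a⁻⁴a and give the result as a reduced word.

Multiply left to right, reducing at each step:
  (a⁴) · a⁻⁴ = e
  e · a = a

Answer: a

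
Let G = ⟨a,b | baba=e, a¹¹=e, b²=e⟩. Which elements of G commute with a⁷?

⟨a⁷⟩ ⊆ C_G(a⁷) since powers of a⁷ commute with a⁷; so |C_G(a⁷)| ≥ |⟨a⁷⟩| = 11.
By orbit–stabilizer, |C_G(a⁷)| = |G| / |conj. class of a⁷| = 22 / 2 = 11.
The 11 elements commuting with a⁷ are {e, a, a², a³, a⁴, a⁵, a⁶, a⁷, a⁸, a⁹, a¹⁰}.

Answer: {e, a, a², a³, a⁴, a⁵, a⁶, a⁷, a⁸, a⁹, a¹⁰}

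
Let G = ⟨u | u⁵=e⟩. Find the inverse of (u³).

The order of (u³) is 5 (smallest k with (u³)ᵏ = e), so (u³)⁻¹ = (u³)⁴ = u².
Check: (u³) · (u²) → (u³) · u² = e, giving e as required.

Answer: u²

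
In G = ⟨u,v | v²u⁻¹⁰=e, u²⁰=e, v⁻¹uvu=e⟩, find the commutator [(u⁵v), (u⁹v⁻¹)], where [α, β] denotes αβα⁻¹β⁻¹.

[(u⁵v), (u⁹v⁻¹)] = (u⁵v)·(u⁹v⁻¹)·(u⁵v)⁻¹·(u⁹v⁻¹)⁻¹.
  (u⁵v) · (u⁹v⁻¹) = u¹⁶
  (u¹⁶) · (u⁵v⁻¹) = uv⁻¹
  (uv⁻¹) · (u⁹v) = u¹²

Answer: u¹²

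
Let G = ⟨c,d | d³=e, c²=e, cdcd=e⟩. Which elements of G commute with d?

⟨d⟩ ⊆ C_G(d) since powers of d commute with d; so |C_G(d)| ≥ |⟨d⟩| = 3.
By orbit–stabilizer, |C_G(d)| = |G| / |conj. class of d| = 6 / 2 = 3.
The 3 elements commuting with d are {e, d, d²}.

Answer: {e, d, d²}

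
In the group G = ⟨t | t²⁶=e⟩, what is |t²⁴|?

Compute successive powers until reaching e:
  (t²⁴)¹ = t²⁴, (t²⁴)² = t²², (t²⁴)³ = t²⁰, (t²⁴)⁴ = t¹⁸, (t²⁴)⁵ = t¹⁶, (t²⁴)⁶ = t¹⁴, (t²⁴)⁷ = t¹², (t²⁴)⁸ = t¹⁰, (t²⁴)⁹ = t⁸, (t²⁴)¹⁰ = t⁶, (t²⁴)¹¹ = t⁴, (t²⁴)¹² = t², (t²⁴)¹³ = e.
The smallest positive k with (t²⁴)ᵏ = e is 13.

Answer: 13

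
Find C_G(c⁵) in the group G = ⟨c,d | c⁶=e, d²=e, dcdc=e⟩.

⟨c⁵⟩ ⊆ C_G(c⁵) since powers of c⁵ commute with c⁵; so |C_G(c⁵)| ≥ |⟨c⁵⟩| = 6.
By orbit–stabilizer, |C_G(c⁵)| = |G| / |conj. class of c⁵| = 12 / 2 = 6.
The 6 elements commuting with c⁵ are {e, c, c², c³, c⁴, c⁵}.

Answer: {e, c, c², c³, c⁴, c⁵}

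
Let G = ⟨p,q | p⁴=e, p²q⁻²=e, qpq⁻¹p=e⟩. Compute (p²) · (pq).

Compute (p²) · (pq) by multiplying left to right and reducing via the relations at each step:
  (p²) · p = p³
  (p³) · q = pq⁻¹

Answer: pq⁻¹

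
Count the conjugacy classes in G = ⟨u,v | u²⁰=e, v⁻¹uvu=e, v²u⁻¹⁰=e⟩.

The conjugacy classes (representative and size) are:
  [e] (size 1), [u] (size 2), [u²] (size 2), [u³] (size 2), [u⁴] (size 2), [u⁵] (size 2), [u¹⁴] (size 2), [u⁷] (size 2), [u⁸] (size 2), [u¹¹] (size 2), [u¹⁰] (size 1), [u²v⁻¹] (size 10), [u⁹v] (size 10).
Class equation: 1 + 2 + 2 + 2 + 2 + 2 + 2 + 2 + 2 + 2 + 1 + 10 + 10 = 40 = |G|. So G has 13 conjugacy classes.

Answer: 13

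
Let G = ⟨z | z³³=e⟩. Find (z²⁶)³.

Compute successive powers of (z²⁶), reducing at each step:
  (z²⁶)²: (z²⁶) · z²⁶ = z¹⁹
  (z²⁶)³: (z¹⁹) · z²⁶ = z¹²

Answer: z¹²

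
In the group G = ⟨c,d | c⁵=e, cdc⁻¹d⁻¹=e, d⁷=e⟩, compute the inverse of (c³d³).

The order of (c³d³) is 35 (smallest k with (c³d³)ᵏ = e), so (c³d³)⁻¹ = (c³d³)³⁴ = c²d⁴.
Check: (c³d³) · (c²d⁴) → (c³d³) · c² = d³;   (d³) · d⁴ = e, giving e as required.

Answer: c²d⁴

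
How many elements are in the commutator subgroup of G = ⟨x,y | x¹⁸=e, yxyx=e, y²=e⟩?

G' = [G, G] is generated by all commutators. The generator-pair commutators are: [x, y] = x².
The subgroup they normally generate is {e, x², x⁴, x⁶, x⁸, x¹⁰, x¹², x¹⁴, x¹⁶}, of order 9.
Check: |G/G'| = 36/9 = 4 is the order of the abelianisation.

Answer: 9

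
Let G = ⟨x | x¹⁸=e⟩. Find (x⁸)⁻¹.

The order of (x⁸) is 9 (smallest k with (x⁸)ᵏ = e), so (x⁸)⁻¹ = (x⁸)⁸ = x¹⁰.
Check: (x⁸) · (x¹⁰) → (x⁸) · x¹⁰ = e, giving e as required.

Answer: x¹⁰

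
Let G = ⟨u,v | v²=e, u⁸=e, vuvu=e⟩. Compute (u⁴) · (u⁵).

Compute (u⁴) · (u⁵) by multiplying left to right and reducing via the relations at each step:
  (u⁴) · u⁵ = u

Answer: u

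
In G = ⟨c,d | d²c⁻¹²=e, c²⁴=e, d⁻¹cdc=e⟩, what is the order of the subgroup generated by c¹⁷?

|⟨c¹⁷⟩| equals the order of c¹⁷. Compute successive powers until reaching e:
  (c¹⁷)¹ = c¹⁷, (c¹⁷)² = c¹⁰, (c¹⁷)³ = c³, (c¹⁷)⁴ = c²⁰, (c¹⁷)⁵ = c¹³, (c¹⁷)⁶ = c⁶, (c¹⁷)⁷ = c²³, (c¹⁷)⁸ = c¹⁶, (c¹⁷)⁹ = c⁹, (c¹⁷)¹⁰ = c², (c¹⁷)¹¹ = c¹⁹, (c¹⁷)¹² = c¹², (c¹⁷)¹³ = c⁵, (c¹⁷)¹⁴ = c²², (c¹⁷)¹⁵ = c¹⁵, (c¹⁷)¹⁶ = c⁸, (c¹⁷)¹⁷ = c, (c¹⁷)¹⁸ = c¹⁸, (c¹⁷)¹⁹ = c¹¹, (c¹⁷)²⁰ = c⁴, (c¹⁷)²¹ = c²¹, (c¹⁷)²² = c¹⁴, (c¹⁷)²³ = c⁷, (c¹⁷)²⁴ = e.
The smallest positive k with (c¹⁷)ᵏ = e is 24, so |⟨c¹⁷⟩| = 24.

Answer: 24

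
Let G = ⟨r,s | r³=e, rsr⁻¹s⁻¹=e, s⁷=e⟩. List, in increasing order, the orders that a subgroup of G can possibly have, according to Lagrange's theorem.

|G| = 21 = 3 · 7. By Lagrange's theorem the order of any subgroup divides 21; the divisors of 21 are 1, 3, 7, 21.

Answer: 1, 3, 7, 21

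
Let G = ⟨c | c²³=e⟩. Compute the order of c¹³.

Compute successive powers until reaching e:
  (c¹³)¹ = c¹³, (c¹³)² = c³, (c¹³)³ = c¹⁶, (c¹³)⁴ = c⁶, (c¹³)⁵ = c¹⁹, (c¹³)⁶ = c⁹, (c¹³)⁷ = c²², (c¹³)⁸ = c¹², (c¹³)⁹ = c², (c¹³)¹⁰ = c¹⁵, (c¹³)¹¹ = c⁵, (c¹³)¹² = c¹⁸, (c¹³)¹³ = c⁸, (c¹³)¹⁴ = c²¹, (c¹³)¹⁵ = c¹¹, (c¹³)¹⁶ = c, (c¹³)¹⁷ = c¹⁴, (c¹³)¹⁸ = c⁴, (c¹³)¹⁹ = c¹⁷, (c¹³)²⁰ = c⁷, (c¹³)²¹ = c²⁰, (c¹³)²² = c¹⁰, (c¹³)²³ = e.
The smallest positive k with (c¹³)ᵏ = e is 23.

Answer: 23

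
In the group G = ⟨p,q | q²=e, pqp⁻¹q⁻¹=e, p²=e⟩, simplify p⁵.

Compute successive powers of p, reducing at each step:
  p²: p · p = e
  p³: e · p = p
  p⁴: p · p = e
  p⁵: e · p = p

Answer: p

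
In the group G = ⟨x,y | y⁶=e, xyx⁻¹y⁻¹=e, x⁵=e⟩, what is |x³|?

Compute successive powers until reaching e:
  (x³)¹ = x³, (x³)² = x, (x³)³ = x⁴, (x³)⁴ = x², (x³)⁵ = e.
The smallest positive k with (x³)ᵏ = e is 5.

Answer: 5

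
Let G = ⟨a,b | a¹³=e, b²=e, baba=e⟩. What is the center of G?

An element z ∈ Z(G) iff z commutes with every generator.
For example e is central: e·a = a = a·e; e·b = b = b·e.
Whereas a ∉ Z(G) since a·b = ab ≠ a¹²b = b·a.
Checking each of the 26 elements this way gives Z(G) = {e}, of order 1.

Answer: {e}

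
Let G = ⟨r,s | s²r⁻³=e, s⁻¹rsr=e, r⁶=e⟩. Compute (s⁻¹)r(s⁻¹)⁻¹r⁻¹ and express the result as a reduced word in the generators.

[(s⁻¹), r] = (s⁻¹)·r·(s⁻¹)⁻¹·r⁻¹.
  (s⁻¹) · r = r²s
  (r²s) · s = r⁵
  (r⁵) · (r⁵) = r⁴

Answer: r⁴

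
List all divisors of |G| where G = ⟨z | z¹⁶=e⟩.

|G| = 16 = 2⁴. By Lagrange's theorem the order of any subgroup divides 16; the divisors of 16 are 1, 2, 4, 8, 16.

Answer: 1, 2, 4, 8, 16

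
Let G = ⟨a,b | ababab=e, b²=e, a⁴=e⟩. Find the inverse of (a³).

The order of (a³) is 4 (smallest k with (a³)ᵏ = e), so (a³)⁻¹ = (a³)³ = a.
Check: (a³) · a → (a³) · a = e, giving e as required.

Answer: a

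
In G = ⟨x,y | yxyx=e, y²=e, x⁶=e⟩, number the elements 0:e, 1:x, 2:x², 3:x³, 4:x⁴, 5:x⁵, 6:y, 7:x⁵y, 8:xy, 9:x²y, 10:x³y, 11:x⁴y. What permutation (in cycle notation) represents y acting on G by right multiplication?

(0 6)(1 8)(2 9)(3 10)(4 11)(5 7)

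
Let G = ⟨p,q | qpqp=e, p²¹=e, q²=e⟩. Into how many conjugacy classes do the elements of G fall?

The conjugacy classes (representative and size) are:
  [e] (size 1), [p²⁰] (size 2), [p²] (size 2), [p³] (size 2), [p¹⁷] (size 2), [p⁵] (size 2), [p⁶] (size 2), [p⁷] (size 2), [p⁸] (size 2), [p⁹] (size 2), [p¹⁰] (size 2), [q] (size 21).
Class equation: 1 + 2 + 2 + 2 + 2 + 2 + 2 + 2 + 2 + 2 + 2 + 21 = 42 = |G|. So G has 12 conjugacy classes.

Answer: 12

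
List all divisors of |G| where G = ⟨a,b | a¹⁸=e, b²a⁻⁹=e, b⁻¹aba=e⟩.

|G| = 36 = 2² · 3². By Lagrange's theorem the order of any subgroup divides 36; the divisors of 36 are 1, 2, 3, 4, 6, 9, 12, 18, 36.

Answer: 1, 2, 3, 4, 6, 9, 12, 18, 36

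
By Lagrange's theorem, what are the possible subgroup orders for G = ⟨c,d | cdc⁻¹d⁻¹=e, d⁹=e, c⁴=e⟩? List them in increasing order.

|G| = 36 = 2² · 3². By Lagrange's theorem the order of any subgroup divides 36; the divisors of 36 are 1, 2, 3, 4, 6, 9, 12, 18, 36.

Answer: 1, 2, 3, 4, 6, 9, 12, 18, 36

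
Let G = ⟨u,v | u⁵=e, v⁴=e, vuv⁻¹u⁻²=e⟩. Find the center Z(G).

An element z ∈ Z(G) iff z commutes with every generator.
For example e is central: e·u = u = u·e; e·v = v = v·e.
Whereas u ∉ Z(G) since u·v = uv ≠ u²v = v·u.
Checking each of the 20 elements this way gives Z(G) = {e}, of order 1.

Answer: {e}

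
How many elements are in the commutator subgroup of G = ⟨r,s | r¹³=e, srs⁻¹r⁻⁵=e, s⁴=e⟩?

G' = [G, G] is generated by all commutators. The generator-pair commutators are: [r, s] = r⁹.
The subgroup they normally generate is {e, r, r², r³, r⁴, r⁵, r⁶, r⁷, r⁸, r⁹, r¹⁰, r¹¹, r¹²}, of order 13.
Check: |G/G'| = 52/13 = 4 is the order of the abelianisation.

Answer: 13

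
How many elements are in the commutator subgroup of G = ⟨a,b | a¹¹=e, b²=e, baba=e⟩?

G' = [G, G] is generated by all commutators. The generator-pair commutators are: [a, b] = a².
The subgroup they normally generate is {e, a, a², a³, a⁴, a⁵, a⁶, a⁷, a⁸, a⁹, a¹⁰}, of order 11.
Check: |G/G'| = 22/11 = 2 is the order of the abelianisation.

Answer: 11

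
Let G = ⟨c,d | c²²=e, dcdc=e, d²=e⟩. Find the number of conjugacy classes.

The conjugacy classes (representative and size) are:
  [e] (size 1), [c] (size 2), [c²] (size 2), [c¹⁹] (size 2), [c⁴] (size 2), [c⁵] (size 2), [c⁶] (size 2), [c⁷] (size 2), [c⁸] (size 2), [c¹³] (size 2), [c¹⁰] (size 2), [c¹¹] (size 1), [c⁶d] (size 11), [cd] (size 11).
Class equation: 1 + 2 + 2 + 2 + 2 + 2 + 2 + 2 + 2 + 2 + 2 + 1 + 11 + 11 = 44 = |G|. So G has 14 conjugacy classes.

Answer: 14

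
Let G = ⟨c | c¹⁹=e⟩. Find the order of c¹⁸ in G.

Compute successive powers until reaching e:
  (c¹⁸)¹ = c¹⁸, (c¹⁸)² = c¹⁷, (c¹⁸)³ = c¹⁶, (c¹⁸)⁴ = c¹⁵, (c¹⁸)⁵ = c¹⁴, (c¹⁸)⁶ = c¹³, (c¹⁸)⁷ = c¹², (c¹⁸)⁸ = c¹¹, (c¹⁸)⁹ = c¹⁰, (c¹⁸)¹⁰ = c⁹, (c¹⁸)¹¹ = c⁸, (c¹⁸)¹² = c⁷, (c¹⁸)¹³ = c⁶, (c¹⁸)¹⁴ = c⁵, (c¹⁸)¹⁵ = c⁴, (c¹⁸)¹⁶ = c³, (c¹⁸)¹⁷ = c², (c¹⁸)¹⁸ = c, (c¹⁸)¹⁹ = e.
The smallest positive k with (c¹⁸)ᵏ = e is 19.

Answer: 19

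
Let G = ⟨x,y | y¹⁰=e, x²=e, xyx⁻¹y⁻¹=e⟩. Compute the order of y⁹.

Compute successive powers until reaching e:
  (y⁹)¹ = y⁹, (y⁹)² = y⁸, (y⁹)³ = y⁷, (y⁹)⁴ = y⁶, (y⁹)⁵ = y⁵, (y⁹)⁶ = y⁴, (y⁹)⁷ = y³, (y⁹)⁸ = y², (y⁹)⁹ = y, (y⁹)¹⁰ = e.
The smallest positive k with (y⁹)ᵏ = e is 10.

Answer: 10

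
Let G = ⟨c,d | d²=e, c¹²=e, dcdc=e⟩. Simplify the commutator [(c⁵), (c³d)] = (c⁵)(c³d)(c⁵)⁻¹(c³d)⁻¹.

[(c⁵), (c³d)] = (c⁵)·(c³d)·(c⁵)⁻¹·(c³d)⁻¹.
  (c⁵) · (c³d) = c⁸d
  (c⁸d) · (c⁷) = cd
  (cd) · (c³d) = c¹⁰

Answer: c¹⁰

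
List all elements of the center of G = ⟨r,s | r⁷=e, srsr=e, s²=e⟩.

An element z ∈ Z(G) iff z commutes with every generator.
For example e is central: e·r = r = r·e; e·s = s = s·e.
Whereas r ∉ Z(G) since r·s = rs ≠ r⁶s = s·r.
Checking each of the 14 elements this way gives Z(G) = {e}, of order 1.

Answer: {e}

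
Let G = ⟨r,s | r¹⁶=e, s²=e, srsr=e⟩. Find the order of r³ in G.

Compute successive powers until reaching e:
  (r³)¹ = r³, (r³)² = r⁶, (r³)³ = r⁹, (r³)⁴ = r¹², (r³)⁵ = r¹⁵, (r³)⁶ = r², (r³)⁷ = r⁵, (r³)⁸ = r⁸, (r³)⁹ = r¹¹, (r³)¹⁰ = r¹⁴, (r³)¹¹ = r, (r³)¹² = r⁴, (r³)¹³ = r⁷, (r³)¹⁴ = r¹⁰, (r³)¹⁵ = r¹³, (r³)¹⁶ = e.
The smallest positive k with (r³)ᵏ = e is 16.

Answer: 16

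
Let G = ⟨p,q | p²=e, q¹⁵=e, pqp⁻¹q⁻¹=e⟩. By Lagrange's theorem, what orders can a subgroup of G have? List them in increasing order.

|G| = 30 = 2 · 3 · 5. By Lagrange's theorem the order of any subgroup divides 30; the divisors of 30 are 1, 2, 3, 5, 6, 10, 15, 30.

Answer: 1, 2, 3, 5, 6, 10, 15, 30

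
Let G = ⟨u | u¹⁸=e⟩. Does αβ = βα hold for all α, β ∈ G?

G has a single generator, so G is cyclic and hence abelian.

Answer: Yes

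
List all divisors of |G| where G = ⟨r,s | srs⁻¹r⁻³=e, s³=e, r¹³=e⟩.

|G| = 39 = 3 · 13. By Lagrange's theorem the order of any subgroup divides 39; the divisors of 39 are 1, 3, 13, 39.

Answer: 1, 3, 13, 39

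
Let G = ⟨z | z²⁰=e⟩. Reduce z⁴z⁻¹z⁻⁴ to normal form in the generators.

Multiply left to right, reducing at each step:
  (z⁴) · z⁻¹ = z³
  (z³) · z⁻⁴ = z¹⁹

Answer: z¹⁹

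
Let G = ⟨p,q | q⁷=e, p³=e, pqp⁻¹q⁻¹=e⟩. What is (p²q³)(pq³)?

Compute (p²q³) · (pq³) by multiplying left to right and reducing via the relations at each step:
  (p²q³) · p = q³
  (q³) · q³ = q⁶

Answer: q⁶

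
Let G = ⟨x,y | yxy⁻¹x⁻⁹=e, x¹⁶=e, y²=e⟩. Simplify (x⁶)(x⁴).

Compute (x⁶) · (x⁴) by multiplying left to right and reducing via the relations at each step:
  (x⁶) · x⁴ = x¹⁰

Answer: x¹⁰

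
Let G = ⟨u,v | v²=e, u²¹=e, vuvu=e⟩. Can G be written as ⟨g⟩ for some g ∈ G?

Every cyclic group is abelian. But u·v = uv while v·u = u²⁰v, so u·v ≠ v·u and G is not abelian. Hence G is not cyclic.

Answer: No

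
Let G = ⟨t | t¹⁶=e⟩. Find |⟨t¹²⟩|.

|⟨t¹²⟩| equals the order of t¹². Compute successive powers until reaching e:
  (t¹²)¹ = t¹², (t¹²)² = t⁸, (t¹²)³ = t⁴, (t¹²)⁴ = e.
The smallest positive k with (t¹²)ᵏ = e is 4, so |⟨t¹²⟩| = 4.

Answer: 4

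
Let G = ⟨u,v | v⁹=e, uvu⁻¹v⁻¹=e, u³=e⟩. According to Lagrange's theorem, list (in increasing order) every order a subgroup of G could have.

|G| = 27 = 3³. By Lagrange's theorem the order of any subgroup divides 27; the divisors of 27 are 1, 3, 9, 27.

Answer: 1, 3, 9, 27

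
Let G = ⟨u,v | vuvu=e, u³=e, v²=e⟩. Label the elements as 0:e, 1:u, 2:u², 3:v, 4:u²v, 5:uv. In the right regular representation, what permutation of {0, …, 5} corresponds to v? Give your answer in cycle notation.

(0 3)(1 5)(2 4)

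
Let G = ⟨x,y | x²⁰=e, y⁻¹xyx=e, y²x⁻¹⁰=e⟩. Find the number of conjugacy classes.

The conjugacy classes (representative and size) are:
  [e] (size 1), [x] (size 2), [x²] (size 2), [x³] (size 2), [x⁴] (size 2), [x⁵] (size 2), [x¹⁴] (size 2), [x⁷] (size 2), [x⁸] (size 2), [x¹¹] (size 2), [x¹⁰] (size 1), [x²y⁻¹] (size 10), [x⁹y] (size 10).
Class equation: 1 + 2 + 2 + 2 + 2 + 2 + 2 + 2 + 2 + 2 + 1 + 10 + 10 = 40 = |G|. So G has 13 conjugacy classes.

Answer: 13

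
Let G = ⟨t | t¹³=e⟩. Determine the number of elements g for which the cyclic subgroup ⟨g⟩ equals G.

G is cyclic of order 13. An element generates G iff its order is 13, and a cyclic group of order 13 has exactly φ(13) = 12 such elements.

Answer: 12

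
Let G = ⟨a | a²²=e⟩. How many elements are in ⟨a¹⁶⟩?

|⟨a¹⁶⟩| equals the order of a¹⁶. Compute successive powers until reaching e:
  (a¹⁶)¹ = a¹⁶, (a¹⁶)² = a¹⁰, (a¹⁶)³ = a⁴, (a¹⁶)⁴ = a²⁰, (a¹⁶)⁵ = a¹⁴, (a¹⁶)⁶ = a⁸, (a¹⁶)⁷ = a², (a¹⁶)⁸ = a¹⁸, (a¹⁶)⁹ = a¹², (a¹⁶)¹⁰ = a⁶, (a¹⁶)¹¹ = e.
The smallest positive k with (a¹⁶)ᵏ = e is 11, so |⟨a¹⁶⟩| = 11.

Answer: 11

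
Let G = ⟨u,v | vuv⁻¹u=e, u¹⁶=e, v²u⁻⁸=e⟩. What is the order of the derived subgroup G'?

G' = [G, G] is generated by all commutators. The generator-pair commutators are: [u, v] = u².
The subgroup they normally generate is {e, u², u⁴, u⁶, u⁸, u¹⁰, u¹², u¹⁴}, of order 8.
Check: |G/G'| = 32/8 = 4 is the order of the abelianisation.

Answer: 8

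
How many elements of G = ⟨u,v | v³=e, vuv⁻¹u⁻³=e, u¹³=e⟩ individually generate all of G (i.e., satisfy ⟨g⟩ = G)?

⟨g⟩ = G would require ord(g) = |G| = 39, but the maximum element order in G is 13 < 39. So G is not cyclic and no single element generates it: the count is 0.

Answer: 0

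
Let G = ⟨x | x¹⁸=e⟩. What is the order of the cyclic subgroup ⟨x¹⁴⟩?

|⟨x¹⁴⟩| equals the order of x¹⁴. Compute successive powers until reaching e:
  (x¹⁴)¹ = x¹⁴, (x¹⁴)² = x¹⁰, (x¹⁴)³ = x⁶, (x¹⁴)⁴ = x², (x¹⁴)⁵ = x¹⁶, (x¹⁴)⁶ = x¹², (x¹⁴)⁷ = x⁸, (x¹⁴)⁸ = x⁴, (x¹⁴)⁹ = e.
The smallest positive k with (x¹⁴)ᵏ = e is 9, so |⟨x¹⁴⟩| = 9.

Answer: 9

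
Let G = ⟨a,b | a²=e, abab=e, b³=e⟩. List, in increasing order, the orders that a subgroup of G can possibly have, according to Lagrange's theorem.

|G| = 6 = 2 · 3. By Lagrange's theorem the order of any subgroup divides 6; the divisors of 6 are 1, 2, 3, 6.

Answer: 1, 2, 3, 6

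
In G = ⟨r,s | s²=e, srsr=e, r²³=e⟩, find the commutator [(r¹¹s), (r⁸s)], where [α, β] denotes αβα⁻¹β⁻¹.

[(r¹¹s), (r⁸s)] = (r¹¹s)·(r⁸s)·(r¹¹s)⁻¹·(r⁸s)⁻¹.
  (r¹¹s) · (r⁸s) = r³
  (r³) · (r¹¹s) = r¹⁴s
  (r¹⁴s) · (r⁸s) = r⁶

Answer: r⁶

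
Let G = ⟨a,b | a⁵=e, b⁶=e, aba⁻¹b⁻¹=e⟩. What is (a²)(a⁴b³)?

Compute (a²) · (a⁴b³) by multiplying left to right and reducing via the relations at each step:
  (a²) · a⁴ = a
  a · b³ = ab³

Answer: ab³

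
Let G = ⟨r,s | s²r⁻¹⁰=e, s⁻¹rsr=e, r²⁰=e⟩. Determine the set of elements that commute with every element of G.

An element z ∈ Z(G) iff z commutes with every generator.
For example r¹⁰ is central: (r¹⁰)·r = r¹¹ = r·(r¹⁰); (r¹⁰)·s = s⁻¹ = s·(r¹⁰).
Whereas r ∉ Z(G) since r·s = rs ≠ r⁹s⁻¹ = s·r.
Checking each of the 40 elements this way gives Z(G) = {e, r¹⁰}, of order 2.

Answer: {e, r¹⁰}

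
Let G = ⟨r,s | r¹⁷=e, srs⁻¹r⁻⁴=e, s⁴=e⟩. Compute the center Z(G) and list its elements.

An element z ∈ Z(G) iff z commutes with every generator.
For example e is central: e·r = r = r·e; e·s = s = s·e.
Whereas r ∉ Z(G) since r·s = rs ≠ r⁴s = s·r.
Checking each of the 68 elements this way gives Z(G) = {e}, of order 1.

Answer: {e}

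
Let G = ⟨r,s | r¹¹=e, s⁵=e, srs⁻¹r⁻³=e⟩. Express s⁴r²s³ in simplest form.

Multiply left to right, reducing at each step:
  (s⁴) · r² = r⁸s⁴
  (r⁸s⁴) · s³ = r⁸s²

Answer: r⁸s²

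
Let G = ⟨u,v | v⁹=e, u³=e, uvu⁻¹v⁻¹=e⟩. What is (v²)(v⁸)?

Compute (v²) · (v⁸) by multiplying left to right and reducing via the relations at each step:
  (v²) · v⁸ = v

Answer: v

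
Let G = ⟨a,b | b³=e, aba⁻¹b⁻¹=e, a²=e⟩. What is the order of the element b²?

Compute successive powers until reaching e:
  (b²)¹ = b², (b²)² = b, (b²)³ = e.
The smallest positive k with (b²)ᵏ = e is 3.

Answer: 3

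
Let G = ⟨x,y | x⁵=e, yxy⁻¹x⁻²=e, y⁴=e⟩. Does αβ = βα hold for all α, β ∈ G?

x·y = xy but y·x = x²y, so x·y ≠ y·x and G is not abelian.

Answer: No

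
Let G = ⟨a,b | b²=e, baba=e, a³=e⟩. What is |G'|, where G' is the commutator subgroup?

G' = [G, G] is generated by all commutators. The generator-pair commutators are: [a, b] = a².
The subgroup they normally generate is {e, a, a²}, of order 3.
Check: |G/G'| = 6/3 = 2 is the order of the abelianisation.

Answer: 3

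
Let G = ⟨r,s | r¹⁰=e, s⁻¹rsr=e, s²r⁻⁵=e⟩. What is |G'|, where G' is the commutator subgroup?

G' = [G, G] is generated by all commutators. The generator-pair commutators are: [r, s] = r².
The subgroup they normally generate is {e, r², r⁴, r⁶, r⁸}, of order 5.
Check: |G/G'| = 20/5 = 4 is the order of the abelianisation.

Answer: 5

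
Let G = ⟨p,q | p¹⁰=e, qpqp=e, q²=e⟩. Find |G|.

Enumerate words in the generators, reducing via the relations: the distinct elements are
  {e, p, q, pq, p², p³, p⁴, p⁵, p⁶, p⁷, p⁸, p⁹, p²q, p³q, p⁴q, p⁵q, p⁶q, p⁷q, p⁸q, p⁹q}.
No further products give new elements, so |G| = 20.

Answer: 20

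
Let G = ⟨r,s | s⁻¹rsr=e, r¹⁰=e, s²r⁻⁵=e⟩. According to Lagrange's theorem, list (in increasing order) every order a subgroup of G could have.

|G| = 20 = 2² · 5. By Lagrange's theorem the order of any subgroup divides 20; the divisors of 20 are 1, 2, 4, 5, 10, 20.

Answer: 1, 2, 4, 5, 10, 20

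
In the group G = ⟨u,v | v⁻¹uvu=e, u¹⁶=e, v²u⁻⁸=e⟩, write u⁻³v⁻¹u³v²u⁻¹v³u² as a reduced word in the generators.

Multiply left to right, reducing at each step:
  (u¹³) · v⁻¹ = u⁵v
  (u⁵v) · u³ = u²v
  (u²v) · v² = u²v⁻¹
  (u²v⁻¹) · u⁻¹ = u³v⁻¹
  (u³v⁻¹) · v³ = u¹¹
  (u¹¹) · u² = u¹³

Answer: u¹³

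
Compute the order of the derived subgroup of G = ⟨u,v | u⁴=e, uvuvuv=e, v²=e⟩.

G' = [G, G] is generated by all commutators. The generator-pair commutators are: [u, v] = u²vu.
The subgroup they normally generate is {e, u², uv, vu³, u²vu, u³v, u²vu³, vu, uvu², vu²v, u²vu²v, u³vu²}, of order 12.
Check: |G/G'| = 24/12 = 2 is the order of the abelianisation.

Answer: 12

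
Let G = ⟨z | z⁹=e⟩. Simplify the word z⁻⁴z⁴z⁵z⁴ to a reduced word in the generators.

Multiply left to right, reducing at each step:
  (z⁵) · z⁴ = e
  e · z⁵ = z⁵
  (z⁵) · z⁴ = e

Answer: e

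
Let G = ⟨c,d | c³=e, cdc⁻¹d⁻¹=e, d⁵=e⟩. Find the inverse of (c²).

The order of (c²) is 3 (smallest k with (c²)ᵏ = e), so (c²)⁻¹ = (c²)² = c.
Check: (c²) · c → (c²) · c = e, giving e as required.

Answer: c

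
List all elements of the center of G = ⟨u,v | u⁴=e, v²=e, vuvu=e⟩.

An element z ∈ Z(G) iff z commutes with every generator.
For example u² is central: (u²)·u = u³ = u·(u²); (u²)·v = u²v = v·(u²).
Whereas u ∉ Z(G) since u·v = uv ≠ u³v = v·u.
Checking each of the 8 elements this way gives Z(G) = {e, u²}, of order 2.

Answer: {e, u²}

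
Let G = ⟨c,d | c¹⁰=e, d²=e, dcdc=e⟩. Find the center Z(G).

An element z ∈ Z(G) iff z commutes with every generator.
For example c⁵ is central: (c⁵)·c = c⁶ = c·(c⁵); (c⁵)·d = c⁵d = d·(c⁵).
Whereas c ∉ Z(G) since c·d = cd ≠ c⁹d = d·c.
Checking each of the 20 elements this way gives Z(G) = {e, c⁵}, of order 2.

Answer: {e, c⁵}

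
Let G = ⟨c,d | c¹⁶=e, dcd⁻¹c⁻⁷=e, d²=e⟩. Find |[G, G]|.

G' = [G, G] is generated by all commutators. The generator-pair commutators are: [c, d] = c¹⁰.
The subgroup they normally generate is {e, c², c⁴, c⁶, c⁸, c¹⁰, c¹², c¹⁴}, of order 8.
Check: |G/G'| = 32/8 = 4 is the order of the abelianisation.

Answer: 8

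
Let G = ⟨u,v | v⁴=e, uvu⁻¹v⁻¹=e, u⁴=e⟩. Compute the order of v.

Compute successive powers until reaching e:
  v¹ = v, v² = v², v³ = v³, v⁴ = e.
The smallest positive k with vᵏ = e is 4.

Answer: 4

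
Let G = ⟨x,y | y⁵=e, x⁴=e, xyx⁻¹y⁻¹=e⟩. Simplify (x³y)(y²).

Compute (x³y) · (y²) by multiplying left to right and reducing via the relations at each step:
  (x³y) · y² = x³y³

Answer: x³y³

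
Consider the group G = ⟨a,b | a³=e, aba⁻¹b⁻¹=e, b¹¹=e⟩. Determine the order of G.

Enumerate words in the generators, reducing via the relations: the distinct elements are
  {a, b, e, ab, a², b², b³, b⁴, b⁵, b⁶, b⁷, b⁸, b⁹, ab², ab³, ab⁴, ab⁵, ab⁶, ab⁷, ab⁸, ab⁹, a²b, b¹⁰, ab¹⁰, a²b², a²b³, a²b⁴, a²b⁵, a²b⁶, a²b⁷, a²b⁸, a²b⁹, a²b¹⁰}.
No further products give new elements, so |G| = 33.

Answer: 33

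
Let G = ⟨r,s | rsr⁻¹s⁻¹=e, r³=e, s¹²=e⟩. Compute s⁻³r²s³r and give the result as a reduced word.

Multiply left to right, reducing at each step:
  (s⁹) · r² = r²s⁹
  (r²s⁹) · s³ = r²
  (r²) · r = e

Answer: e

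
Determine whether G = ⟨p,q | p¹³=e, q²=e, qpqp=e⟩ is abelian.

p·q = pq but q·p = p¹²q, so p·q ≠ q·p and G is not abelian.

Answer: No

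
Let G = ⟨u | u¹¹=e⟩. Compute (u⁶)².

Compute successive powers of (u⁶), reducing at each step:
  (u⁶)²: (u⁶) · u⁶ = u

Answer: u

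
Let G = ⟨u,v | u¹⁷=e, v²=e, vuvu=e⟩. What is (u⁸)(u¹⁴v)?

Compute (u⁸) · (u¹⁴v) by multiplying left to right and reducing via the relations at each step:
  (u⁸) · u¹⁴ = u⁵
  (u⁵) · v = u⁵v

Answer: u⁵v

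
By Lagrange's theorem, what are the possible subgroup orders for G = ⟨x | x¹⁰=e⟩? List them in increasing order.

|G| = 10 = 2 · 5. By Lagrange's theorem the order of any subgroup divides 10; the divisors of 10 are 1, 2, 5, 10.

Answer: 1, 2, 5, 10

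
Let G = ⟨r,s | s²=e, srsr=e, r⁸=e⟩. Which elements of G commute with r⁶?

⟨r⁶⟩ ⊆ C_G(r⁶) since powers of r⁶ commute with r⁶; so |C_G(r⁶)| ≥ |⟨r⁶⟩| = 4.
By orbit–stabilizer, |C_G(r⁶)| = |G| / |conj. class of r⁶| = 16 / 2 = 8.
The 8 elements commuting with r⁶ are {e, r, r², r³, r⁴, r⁵, r⁶, r⁷}.

Answer: {e, r, r², r³, r⁴, r⁵, r⁶, r⁷}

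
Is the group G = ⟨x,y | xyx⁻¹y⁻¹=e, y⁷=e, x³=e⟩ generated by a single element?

|G| = 21. The element xy has order 21 (its powers give 21 distinct elements), so ⟨xy⟩ = G and G is cyclic.

Answer: Yes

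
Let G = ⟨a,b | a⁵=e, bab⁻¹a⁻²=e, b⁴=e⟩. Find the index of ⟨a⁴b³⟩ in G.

First find ord(a⁴b³) by computing successive powers:
  (a⁴b³)¹ = a⁴b³, (a⁴b³)² = ab², (a⁴b³)³ = a²b, (a⁴b³)⁴ = e.
So |⟨a⁴b³⟩| = ord(a⁴b³) = 4. With |G| = 20, by Lagrange [G : ⟨a⁴b³⟩] = 20/4 = 5.

Answer: 5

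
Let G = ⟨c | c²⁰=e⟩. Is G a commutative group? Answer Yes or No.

G has a single generator, so G is cyclic and hence abelian.

Answer: Yes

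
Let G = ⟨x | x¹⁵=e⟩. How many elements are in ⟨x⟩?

|⟨x⟩| equals the order of x. Compute successive powers until reaching e:
  x¹ = x, x² = x², x³ = x³, x⁴ = x⁴, x⁵ = x⁵, x⁶ = x⁶, x⁷ = x⁷, x⁸ = x⁸, x⁹ = x⁹, x¹⁰ = x¹⁰, x¹¹ = x¹¹, x¹² = x¹², x¹³ = x¹³, x¹⁴ = x¹⁴, x¹⁵ = e.
The smallest positive k with xᵏ = e is 15, so |⟨x⟩| = 15.

Answer: 15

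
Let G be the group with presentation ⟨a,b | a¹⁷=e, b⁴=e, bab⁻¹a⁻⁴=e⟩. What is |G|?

Enumerate words in the generators, reducing via the relations: the distinct elements are
  {a, b, e, ab, a², a³, a⁴, a⁵, a⁶, a⁷, a⁸, a⁹, b², b³, ab², ab³, a²b, a³b, a¹², a¹³, a¹¹, a¹⁰, a¹⁴, a¹⁵, a¹⁶, a⁴b, a⁵b, a⁶b, a⁷b, a⁸b, a⁹b, a²b², a²b³, a³b², a³b³, a¹²b, a¹³b, a¹¹b, a¹⁰b, a¹⁴b, a¹⁵b, a¹⁶b, a⁴b², a⁴b³, a⁵b², a⁵b³, a⁶b², a⁶b³, a⁷b², a⁷b³, a⁸b², a⁸b³, a⁹b², a⁹b³, a¹²b², a¹²b³, a¹³b², a¹³b³, a¹¹b², a¹¹b³, a¹⁰b², a¹⁰b³, a¹⁴b², a¹⁴b³, a¹⁵b², a¹⁵b³, a¹⁶b², a¹⁶b³}.
No further products give new elements, so |G| = 68.

Answer: 68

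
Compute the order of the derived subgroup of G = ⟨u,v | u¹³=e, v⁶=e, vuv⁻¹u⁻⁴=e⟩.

G' = [G, G] is generated by all commutators. The generator-pair commutators are: [u, v] = u¹⁰.
The subgroup they normally generate is {e, u, u², u³, u⁴, u⁵, u⁶, u⁷, u⁸, u⁹, u¹⁰, u¹¹, u¹²}, of order 13.
Check: |G/G'| = 78/13 = 6 is the order of the abelianisation.

Answer: 13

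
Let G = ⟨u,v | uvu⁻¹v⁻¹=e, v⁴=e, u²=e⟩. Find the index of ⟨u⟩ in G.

First find ord(u) by computing successive powers:
  u¹ = u, u² = e.
So |⟨u⟩| = ord(u) = 2. With |G| = 8, by Lagrange [G : ⟨u⟩] = 8/2 = 4.

Answer: 4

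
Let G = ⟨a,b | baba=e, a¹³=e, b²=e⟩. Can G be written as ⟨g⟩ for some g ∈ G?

Every cyclic group is abelian. But a·b = ab while b·a = a¹²b, so a·b ≠ b·a and G is not abelian. Hence G is not cyclic.

Answer: No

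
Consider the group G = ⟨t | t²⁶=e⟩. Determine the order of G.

G is generated by a single element, so G is cyclic. The relator gives t²⁶ = e and no smaller power is forced to be e, so the 26 powers {e, t, t², t³, t⁴, t⁵, t⁶, t⁷, t⁸, t⁹, t²², t²³, t²¹, t²⁰, t²⁴, t²⁵, t¹², t¹³, t¹¹, t¹⁰, t¹⁴, t¹⁵, t¹⁶, t¹⁷, t¹⁸, t¹⁹} are distinct. Hence |G| = 26.

Answer: 26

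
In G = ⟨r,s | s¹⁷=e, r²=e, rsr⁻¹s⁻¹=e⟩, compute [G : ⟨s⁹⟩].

First find ord(s⁹) by computing successive powers:
  (s⁹)¹ = s⁹, (s⁹)² = s, (s⁹)³ = s¹⁰, (s⁹)⁴ = s², (s⁹)⁵ = s¹¹, (s⁹)⁶ = s³, (s⁹)⁷ = s¹², (s⁹)⁸ = s⁴, (s⁹)⁹ = s¹³, (s⁹)¹⁰ = s⁵, (s⁹)¹¹ = s¹⁴, (s⁹)¹² = s⁶, (s⁹)¹³ = s¹⁵, (s⁹)¹⁴ = s⁷, (s⁹)¹⁵ = s¹⁶, (s⁹)¹⁶ = s⁸, (s⁹)¹⁷ = e.
So |⟨s⁹⟩| = ord(s⁹) = 17. With |G| = 34, by Lagrange [G : ⟨s⁹⟩] = 34/17 = 2.

Answer: 2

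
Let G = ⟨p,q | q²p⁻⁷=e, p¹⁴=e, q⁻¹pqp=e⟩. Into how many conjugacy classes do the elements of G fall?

The conjugacy classes (representative and size) are:
  [e] (size 1), [p¹³] (size 2), [p¹²] (size 2), [p¹¹] (size 2), [p⁴] (size 2), [p⁵] (size 2), [p⁸] (size 2), [p⁷] (size 1), [p⁵q⁻¹] (size 7), [p⁵q] (size 7).
Class equation: 1 + 2 + 2 + 2 + 2 + 2 + 2 + 1 + 7 + 7 = 28 = |G|. So G has 10 conjugacy classes.

Answer: 10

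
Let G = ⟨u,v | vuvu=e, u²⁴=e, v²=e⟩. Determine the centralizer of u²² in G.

⟨u²²⟩ ⊆ C_G(u²²) since powers of u²² commute with u²²; so |C_G(u²²)| ≥ |⟨u²²⟩| = 12.
By orbit–stabilizer, |C_G(u²²)| = |G| / |conj. class of u²²| = 48 / 2 = 24.
The 24 elements commuting with u²² are {e, u, u², u³, u⁴, u⁵, u⁶, u⁷, u⁸, u⁹, u¹⁰, u¹¹, u¹², u¹³, u¹⁴, u¹⁵, u¹⁶, u¹⁷, u¹⁸, u¹⁹, u²⁰, u²¹, u²², u²³}.

Answer: {e, u, u², u³, u⁴, u⁵, u⁶, u⁷, u⁸, u⁹, u¹⁰, u¹¹, u¹², u¹³, u¹⁴, u¹⁵, u¹⁶, u¹⁷, u¹⁸, u¹⁹, u²⁰, u²¹, u²², u²³}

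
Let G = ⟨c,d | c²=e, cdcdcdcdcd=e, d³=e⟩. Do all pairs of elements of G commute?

c·d = cd but d·c = dc, so c·d ≠ d·c and G is not abelian.

Answer: No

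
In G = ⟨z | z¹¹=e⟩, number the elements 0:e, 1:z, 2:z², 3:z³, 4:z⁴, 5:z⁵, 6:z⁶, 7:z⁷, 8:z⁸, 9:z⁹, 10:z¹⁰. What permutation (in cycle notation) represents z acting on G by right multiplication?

(0 1 2 3 4 5 6 7 8 9 10)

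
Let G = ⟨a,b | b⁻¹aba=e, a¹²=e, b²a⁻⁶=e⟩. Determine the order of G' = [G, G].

G' = [G, G] is generated by all commutators. The generator-pair commutators are: [a, b] = a².
The subgroup they normally generate is {e, a², a⁴, a⁶, a⁸, a¹⁰}, of order 6.
Check: |G/G'| = 24/6 = 4 is the order of the abelianisation.

Answer: 6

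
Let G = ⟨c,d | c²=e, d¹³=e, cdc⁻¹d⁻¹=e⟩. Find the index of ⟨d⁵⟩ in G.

First find ord(d⁵) by computing successive powers:
  (d⁵)¹ = d⁵, (d⁵)² = d¹⁰, (d⁵)³ = d², (d⁵)⁴ = d⁷, (d⁵)⁵ = d¹², (d⁵)⁶ = d⁴, (d⁵)⁷ = d⁹, (d⁵)⁸ = d, (d⁵)⁹ = d⁶, (d⁵)¹⁰ = d¹¹, (d⁵)¹¹ = d³, (d⁵)¹² = d⁸, (d⁵)¹³ = e.
So |⟨d⁵⟩| = ord(d⁵) = 13. With |G| = 26, by Lagrange [G : ⟨d⁵⟩] = 26/13 = 2.

Answer: 2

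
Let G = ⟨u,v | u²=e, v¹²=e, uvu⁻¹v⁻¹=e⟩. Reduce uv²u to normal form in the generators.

Multiply left to right, reducing at each step:
  u · v² = uv²
  (uv²) · u = v²

Answer: v²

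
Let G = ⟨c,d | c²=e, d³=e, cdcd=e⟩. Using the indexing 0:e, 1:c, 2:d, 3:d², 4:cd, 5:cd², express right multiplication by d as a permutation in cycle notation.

(0 2 3)(1 4 5)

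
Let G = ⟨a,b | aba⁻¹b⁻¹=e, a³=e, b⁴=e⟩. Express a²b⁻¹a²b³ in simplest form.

Multiply left to right, reducing at each step:
  (a²) · b⁻¹ = a²b³
  (a²b³) · a² = ab³
  (ab³) · b³ = ab²

Answer: ab²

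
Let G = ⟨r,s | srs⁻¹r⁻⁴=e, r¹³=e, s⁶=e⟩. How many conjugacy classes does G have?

The conjugacy classes (representative and size) are:
  [e] (size 1), [r⁴] (size 6), [r¹¹] (size 6), [r⁷s] (size 13), [r⁸s²] (size 13), [r¹²s³] (size 13), [r⁵s⁴] (size 13), [r¹¹s⁵] (size 13).
Class equation: 1 + 6 + 6 + 13 + 13 + 13 + 13 + 13 = 78 = |G|. So G has 8 conjugacy classes.

Answer: 8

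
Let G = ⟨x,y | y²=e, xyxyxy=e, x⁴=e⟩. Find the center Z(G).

An element z ∈ Z(G) iff z commutes with every generator.
For example e is central: e·x = x = x·e; e·y = y = y·e.
Whereas x ∉ Z(G) since x·y = xy ≠ yx = y·x.
Checking each of the 24 elements this way gives Z(G) = {e}, of order 1.

Answer: {e}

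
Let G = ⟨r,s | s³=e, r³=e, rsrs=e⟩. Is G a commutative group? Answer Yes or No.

r·s = rs but s·r = r²s², so r·s ≠ s·r and G is not abelian.

Answer: No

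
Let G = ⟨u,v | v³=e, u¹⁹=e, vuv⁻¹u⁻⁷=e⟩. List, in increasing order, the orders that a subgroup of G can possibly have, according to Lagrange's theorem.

|G| = 57 = 3 · 19. By Lagrange's theorem the order of any subgroup divides 57; the divisors of 57 are 1, 3, 19, 57.

Answer: 1, 3, 19, 57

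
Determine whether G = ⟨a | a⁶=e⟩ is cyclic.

|G| = 6. The element a has order 6 (its powers give 6 distinct elements), so ⟨a⟩ = G and G is cyclic.

Answer: Yes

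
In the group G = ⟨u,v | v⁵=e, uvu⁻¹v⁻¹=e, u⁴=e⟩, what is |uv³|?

Compute successive powers until reaching e:
  (uv³)¹ = uv³, (uv³)² = u²v, (uv³)³ = u³v⁴, (uv³)⁴ = v², (uv³)⁵ = u, (uv³)⁶ = u²v³, (uv³)⁷ = u³v, (uv³)⁸ = v⁴, (uv³)⁹ = uv², (uv³)¹⁰ = u², (uv³)¹¹ = u³v³, (uv³)¹² = v, (uv³)¹³ = uv⁴, (uv³)¹⁴ = u²v², (uv³)¹⁵ = u³, (uv³)¹⁶ = v³, (uv³)¹⁷ = uv, (uv³)¹⁸ = u²v⁴, (uv³)¹⁹ = u³v², (uv³)²⁰ = e.
The smallest positive k with (uv³)ᵏ = e is 20.

Answer: 20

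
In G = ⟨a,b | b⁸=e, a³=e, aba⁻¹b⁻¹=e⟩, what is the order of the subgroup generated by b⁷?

|⟨b⁷⟩| equals the order of b⁷. Compute successive powers until reaching e:
  (b⁷)¹ = b⁷, (b⁷)² = b⁶, (b⁷)³ = b⁵, (b⁷)⁴ = b⁴, (b⁷)⁵ = b³, (b⁷)⁶ = b², (b⁷)⁷ = b, (b⁷)⁸ = e.
The smallest positive k with (b⁷)ᵏ = e is 8, so |⟨b⁷⟩| = 8.

Answer: 8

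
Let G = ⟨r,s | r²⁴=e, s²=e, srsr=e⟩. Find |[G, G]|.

G' = [G, G] is generated by all commutators. The generator-pair commutators are: [r, s] = r².
The subgroup they normally generate is {e, r², r⁴, r⁶, r⁸, r¹⁰, r¹², r¹⁴, r¹⁶, r¹⁸, r²⁰, r²²}, of order 12.
Check: |G/G'| = 48/12 = 4 is the order of the abelianisation.

Answer: 12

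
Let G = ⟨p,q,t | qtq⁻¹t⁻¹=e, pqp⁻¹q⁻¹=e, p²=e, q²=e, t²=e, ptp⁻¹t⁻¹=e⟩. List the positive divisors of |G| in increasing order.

|G| = 8 = 2³. By Lagrange's theorem the order of any subgroup divides 8; the divisors of 8 are 1, 2, 4, 8.

Answer: 1, 2, 4, 8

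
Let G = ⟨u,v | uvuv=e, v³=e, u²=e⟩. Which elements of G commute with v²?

⟨v²⟩ ⊆ C_G(v²) since powers of v² commute with v²; so |C_G(v²)| ≥ |⟨v²⟩| = 3.
By orbit–stabilizer, |C_G(v²)| = |G| / |conj. class of v²| = 6 / 2 = 3.
The 3 elements commuting with v² are {e, v, v²}.

Answer: {e, v, v²}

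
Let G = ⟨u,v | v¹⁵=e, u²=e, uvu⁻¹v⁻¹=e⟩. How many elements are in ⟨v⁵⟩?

|⟨v⁵⟩| equals the order of v⁵. Compute successive powers until reaching e:
  (v⁵)¹ = v⁵, (v⁵)² = v¹⁰, (v⁵)³ = e.
The smallest positive k with (v⁵)ᵏ = e is 3, so |⟨v⁵⟩| = 3.

Answer: 3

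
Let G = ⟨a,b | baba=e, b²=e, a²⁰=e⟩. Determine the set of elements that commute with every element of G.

An element z ∈ Z(G) iff z commutes with every generator.
For example a¹⁰ is central: (a¹⁰)·a = a¹¹ = a·(a¹⁰); (a¹⁰)·b = a¹⁰b = b·(a¹⁰).
Whereas a ∉ Z(G) since a·b = ab ≠ a¹⁹b = b·a.
Checking each of the 40 elements this way gives Z(G) = {e, a¹⁰}, of order 2.

Answer: {e, a¹⁰}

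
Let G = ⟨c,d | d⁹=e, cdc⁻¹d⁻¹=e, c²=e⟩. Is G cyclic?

|G| = 18. The element cd has order 18 (its powers give 18 distinct elements), so ⟨cd⟩ = G and G is cyclic.

Answer: Yes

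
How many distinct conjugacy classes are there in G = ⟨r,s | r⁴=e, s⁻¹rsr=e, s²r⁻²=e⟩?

The conjugacy classes (representative and size) are:
  [e] (size 1), [r³] (size 2), [r²] (size 1), [s⁻¹] (size 2), [rs⁻¹] (size 2).
Class equation: 1 + 2 + 1 + 2 + 2 = 8 = |G|. So G has 5 conjugacy classes.

Answer: 5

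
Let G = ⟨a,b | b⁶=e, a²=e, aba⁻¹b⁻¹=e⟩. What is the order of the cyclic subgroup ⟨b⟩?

|⟨b⟩| equals the order of b. Compute successive powers until reaching e:
  b¹ = b, b² = b², b³ = b³, b⁴ = b⁴, b⁵ = b⁵, b⁶ = e.
The smallest positive k with bᵏ = e is 6, so |⟨b⟩| = 6.

Answer: 6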